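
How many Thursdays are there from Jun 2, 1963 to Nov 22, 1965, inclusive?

129 Thursdays

Jun 2, 1963 is a Sunday.
From Jun 2, 1963 to Nov 22, 1965 is 905 days inclusive.
905 = 7 × 129 + 2, so there are 129 full weeks plus 2 extra days.
Each full week contributes one Thursday: 129 so far.
The 2 extra days are Sun, Mon — none qualify.
Total: 129 + 0 = 129.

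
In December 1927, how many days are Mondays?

Dec 1, 1927 is a Thursday.
That's 31 days from start to end, counting both.
31 = 7 × 4 + 3, so there are 4 full weeks plus 3 extra days.
Each full week contributes one Monday: 4 so far.
The 3 extra days are Thursday, Friday, Saturday — none qualify.
Total: 4 + 0 = 4.

4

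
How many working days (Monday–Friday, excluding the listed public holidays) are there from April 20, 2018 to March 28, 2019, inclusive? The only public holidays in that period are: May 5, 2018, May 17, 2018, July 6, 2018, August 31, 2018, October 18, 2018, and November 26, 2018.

240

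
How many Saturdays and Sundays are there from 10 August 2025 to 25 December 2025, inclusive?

39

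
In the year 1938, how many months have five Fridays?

4

A month has five Fridays exactly when Friday falls within its first (length − 28) days.
Jan: 31 days, starts Sat → 5 of Sat, Sun, Mon
Feb: 28 days, starts Tue → 5 of (none)
Mar: 31 days, starts Tue → 5 of Tue, Wed, Thu
Apr: 30 days, starts Fri → 5 of Fri, Sat ✓
May: 31 days, starts Sun → 5 of Sun, Mon, Tue
Jun: 30 days, starts Wed → 5 of Wed, Thu
Jul: 31 days, starts Fri → 5 of Fri, Sat, Sun ✓
Aug: 31 days, starts Mon → 5 of Mon, Tue, Wed
Sep: 30 days, starts Thu → 5 of Thu, Fri ✓
Oct: 31 days, starts Sat → 5 of Sat, Sun, Mon
Nov: 30 days, starts Tue → 5 of Tue, Wed
Dec: 31 days, starts Thu → 5 of Thu, Fri, Sat ✓
Months with five Fridays: Apr, Jul, Sep, Dec.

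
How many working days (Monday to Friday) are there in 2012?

261

Jan 1, 2012 is a Sunday.
The range spans 366 days (inclusive of both endpoints).
366 = 7 × 52 + 2, so there are 52 full weeks plus 2 extra days.
Each full week contributes 5 weekdays (Mon–Fri): 52 × 5 = 260.
The 2 extra days are Sunday, Monday — 1 of them qualifies.
Total: 260 + 1 = 261.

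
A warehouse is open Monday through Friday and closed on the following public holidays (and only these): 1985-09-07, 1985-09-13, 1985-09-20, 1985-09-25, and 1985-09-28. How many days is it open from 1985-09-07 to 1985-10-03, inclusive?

16

1985-09-07 is a Saturday.
That's 27 days from start to end, counting both.
27 = 7 × 3 + 6, so there are 3 full weeks plus 6 extra days.
Each full week contributes 5 weekdays (Mon–Fri): 3 × 5 = 15.
The 6 extra days are Saturday, Sunday, Monday, Tuesday, Wednesday, Thursday — 4 of them qualify.
Total: 15 + 4 = 19.
Holidays: 1985-09-07 (Sat); 1985-09-13 (Fri); 1985-09-20 (Fri); 1985-09-25 (Wed); 1985-09-28 (Sat).
3 of the 5 holidays fall on weekdays; the rest are weekends and were already excluded.
Business days: 19 − 3 = 16.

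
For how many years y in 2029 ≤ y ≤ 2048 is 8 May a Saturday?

2

Day of week of May 8 in each year:
2029: Tue, 2030: Wed, 2031: Thu, 2032: Sat ✓, 2033: Sun, 2034: Mon, 2035: Tue, 2036: Thu, 2037: Fri, 2038: Sat ✓, 2039: Sun, 2040: Tue, 2041: Wed, 2042: Thu, 2043: Fri, 2044: Sun, 2045: Mon, 2046: Tue, 2047: Wed, 2048: Fri
Saturdays: 2032, 2038.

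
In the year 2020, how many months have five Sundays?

4

A month has five Sundays exactly when Sunday falls within its first (length − 28) days.
Jan: 31 days, starts Wed → 5 of Wed, Thu, Fri
Feb: 29 days, starts Sat → 5 of Sat
Mar: 31 days, starts Sun → 5 of Sun, Mon, Tue ✓
Apr: 30 days, starts Wed → 5 of Wed, Thu
May: 31 days, starts Fri → 5 of Fri, Sat, Sun ✓
Jun: 30 days, starts Mon → 5 of Mon, Tue
Jul: 31 days, starts Wed → 5 of Wed, Thu, Fri
Aug: 31 days, starts Sat → 5 of Sat, Sun, Mon ✓
Sep: 30 days, starts Tue → 5 of Tue, Wed
Oct: 31 days, starts Thu → 5 of Thu, Fri, Sat
Nov: 30 days, starts Sun → 5 of Sun, Mon ✓
Dec: 31 days, starts Tue → 5 of Tue, Wed, Thu
Months with five Sundays: Mar, May, Aug, Nov.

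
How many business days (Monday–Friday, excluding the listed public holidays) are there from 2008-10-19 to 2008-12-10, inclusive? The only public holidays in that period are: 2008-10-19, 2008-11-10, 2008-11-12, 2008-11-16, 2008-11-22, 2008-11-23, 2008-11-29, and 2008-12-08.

35 business days

2008-10-19 is a Sunday.
From 2008-10-19 to 2008-12-10 is 53 days inclusive.
53 = 7 × 7 + 4, so there are 7 full weeks plus 4 extra days.
Each full week contributes 5 weekdays (Mon–Fri): 7 × 5 = 35.
The 4 extra days are Sun, Mon, Tue, Wed — 3 of them qualify.
Total: 35 + 3 = 38.
Holidays: 2008-10-19 (Sun); 2008-11-10 (Mon); 2008-11-12 (Wed); 2008-11-16 (Sun); 2008-11-22 (Sat); 2008-11-23 (Sun); 2008-11-29 (Sat); 2008-12-08 (Mon).
3 of the 8 holidays fall on weekdays; the rest are weekends and were already excluded.
Business days: 38 − 3 = 35.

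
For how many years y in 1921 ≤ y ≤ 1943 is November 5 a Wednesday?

Day of week of November 5 in each year:
1921: Sat, 1922: Sun, 1923: Mon, 1924: Wed ✓, 1925: Thu, 1926: Fri, 1927: Sat, 1928: Mon, 1929: Tue, 1930: Wed ✓, 1931: Thu, 1932: Sat, 1933: Sun, 1934: Mon, 1935: Tue, 1936: Thu, 1937: Fri, 1938: Sat, 1939: Sun, 1940: Tue, 1941: Wed ✓, 1942: Thu, 1943: Fri
Wednesdays: 1924, 1930, 1941.

3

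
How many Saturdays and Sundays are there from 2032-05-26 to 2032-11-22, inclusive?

2032-05-26 is a Wednesday.
The range spans 181 days (inclusive of both endpoints).
181 = 7 × 25 + 6, so there are 25 full weeks plus 6 extra days.
Each full week contributes 2 weekend days (Sat, Sun): 25 × 2 = 50.
The 6 extra days are Wednesday, Thursday, Friday, Saturday, Sunday, Monday — 2 of them qualify.
Total: 50 + 2 = 52.

52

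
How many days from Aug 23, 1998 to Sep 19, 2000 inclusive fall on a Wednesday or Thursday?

Aug 23, 1998 is a Sunday.
The range spans 759 days (inclusive of both endpoints).
759 = 7 × 108 + 3, so there are 108 full weeks plus 3 extra days.
Each full week contributes 2 days from the set (Wed, Thu): 108 × 2 = 216.
The 3 extra days are Sun, Mon, Tue — none qualify.
Total: 216 + 0 = 216.

216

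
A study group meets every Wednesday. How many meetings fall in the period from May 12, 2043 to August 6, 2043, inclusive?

13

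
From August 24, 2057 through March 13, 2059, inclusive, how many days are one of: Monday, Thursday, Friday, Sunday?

324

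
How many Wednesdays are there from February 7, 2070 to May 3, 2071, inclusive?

64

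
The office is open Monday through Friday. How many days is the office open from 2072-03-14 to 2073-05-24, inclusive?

2072-03-14 is a Monday.
From 2072-03-14 to 2073-05-24 is 437 days inclusive.
437 = 7 × 62 + 3, so there are 62 full weeks plus 3 extra days.
Each full week contributes 5 weekdays (Mon–Fri): 62 × 5 = 310.
The 3 extra days are Mon, Tue, Wed — 3 of them qualify.
Total: 310 + 3 = 313.

313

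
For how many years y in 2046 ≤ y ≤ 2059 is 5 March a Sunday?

Day of week of March 5 in each year:
2046: Mon, 2047: Tue, 2048: Thu, 2049: Fri, 2050: Sat, 2051: Sun ✓, 2052: Tue, 2053: Wed, 2054: Thu, 2055: Fri, 2056: Sun ✓, 2057: Mon, 2058: Tue, 2059: Wed
Sundays: 2051, 2056.

2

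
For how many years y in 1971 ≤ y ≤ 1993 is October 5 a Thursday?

3

Day of week of October 5 in each year:
1971: Tue, 1972: Thu ✓, 1973: Fri, 1974: Sat, 1975: Sun, 1976: Tue, 1977: Wed, 1978: Thu ✓, 1979: Fri, 1980: Sun, 1981: Mon, 1982: Tue, 1983: Wed, 1984: Fri, 1985: Sat, 1986: Sun, 1987: Mon, 1988: Wed, 1989: Thu ✓, 1990: Fri, 1991: Sat, 1992: Mon, 1993: Tue
Thursdays: 1972, 1978, 1989.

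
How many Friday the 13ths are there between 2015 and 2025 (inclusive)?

19

Friday-the-13ths by year:
2015: Feb, Mar, Nov
2016: May
2017: Jan, Oct
2018: Apr, Jul
2019: Sep, Dec
2020: Mar, Nov
2021: Aug
2022: May
2023: Jan, Oct
2024: Sep, Dec
2025: Jun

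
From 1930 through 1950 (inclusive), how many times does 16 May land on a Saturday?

3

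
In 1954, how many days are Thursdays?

52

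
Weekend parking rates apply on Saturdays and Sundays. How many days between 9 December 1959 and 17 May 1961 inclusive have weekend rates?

150

9 December 1959 is a Wednesday.
That's 526 days from start to end, counting both.
526 = 7 × 75 + 1, so there are 75 full weeks plus 1 extra day.
Each full week contributes 2 weekend days (Sat, Sun): 75 × 2 = 150.
The 1 extra day is Wednesday — none qualify.
Total: 150 + 0 = 150.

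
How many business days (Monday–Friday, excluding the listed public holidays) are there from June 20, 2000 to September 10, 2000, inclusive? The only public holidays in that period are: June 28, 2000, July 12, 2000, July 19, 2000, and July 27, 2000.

55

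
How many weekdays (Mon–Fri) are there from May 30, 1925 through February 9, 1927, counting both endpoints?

May 30, 1925 is a Saturday.
The range spans 621 days (inclusive of both endpoints).
621 = 7 × 88 + 5, so there are 88 full weeks plus 5 extra days.
Each full week contributes 5 weekdays (Mon–Fri): 88 × 5 = 440.
The 5 extra days are Sat, Sun, Mon, Tue, Wed — 3 of them qualify.
Total: 440 + 3 = 443.

443 weekdays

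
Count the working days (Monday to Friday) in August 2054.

Aug 1, 2054 is a Saturday.
The range spans 31 days (inclusive of both endpoints).
31 = 7 × 4 + 3, so there are 4 full weeks plus 3 extra days.
Each full week contributes 5 weekdays (Mon–Fri): 4 × 5 = 20.
The 3 extra days are Saturday, Sunday, Monday — 1 of them qualifies.
Total: 20 + 1 = 21.

21 weekdays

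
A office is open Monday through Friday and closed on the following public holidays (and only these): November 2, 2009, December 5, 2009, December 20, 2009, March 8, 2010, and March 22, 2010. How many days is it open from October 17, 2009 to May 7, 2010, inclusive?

142 business days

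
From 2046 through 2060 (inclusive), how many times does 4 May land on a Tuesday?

3

Day of week of May 4 in each year:
2046: Fri, 2047: Sat, 2048: Mon, 2049: Tue ✓, 2050: Wed, 2051: Thu, 2052: Sat, 2053: Sun, 2054: Mon, 2055: Tue ✓, 2056: Thu, 2057: Fri, 2058: Sat, 2059: Sun, 2060: Tue ✓
Tuesdays: 2049, 2055, 2060.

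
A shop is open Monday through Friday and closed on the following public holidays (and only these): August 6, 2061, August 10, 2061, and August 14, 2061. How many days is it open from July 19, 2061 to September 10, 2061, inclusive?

July 19, 2061 is a Tuesday.
The range spans 54 days (inclusive of both endpoints).
54 = 7 × 7 + 5, so there are 7 full weeks plus 5 extra days.
Each full week contributes 5 weekdays (Mon–Fri): 7 × 5 = 35.
The 5 extra days are Tue, Wed, Thu, Fri, Sat — 4 of them qualify.
Total: 35 + 4 = 39.
Holidays: August 6, 2061 (Sat); August 10, 2061 (Wed); August 14, 2061 (Sun).
1 of the 3 holidays fall on weekdays; the rest are weekends and were already excluded.
Business days: 39 − 1 = 38.

38 business days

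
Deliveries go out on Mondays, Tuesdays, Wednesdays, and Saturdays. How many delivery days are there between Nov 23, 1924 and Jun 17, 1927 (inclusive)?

Nov 23, 1924 is a Sunday.
From Nov 23, 1924 to Jun 17, 1927 is 937 days inclusive.
937 = 7 × 133 + 6, so there are 133 full weeks plus 6 extra days.
Each full week contributes 4 days from the set (Mon, Tue, Wed, Sat): 133 × 4 = 532.
The 6 extra days are Sun, Mon, Tue, Wed, Thu, Fri — 3 of them qualify.
Total: 532 + 3 = 535.

535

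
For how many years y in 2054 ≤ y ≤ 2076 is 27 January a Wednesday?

Day of week of January 27 in each year:
2054: Tue, 2055: Wed ✓, 2056: Thu, 2057: Sat, 2058: Sun, 2059: Mon, 2060: Tue, 2061: Thu, 2062: Fri, 2063: Sat, 2064: Sun, 2065: Tue, 2066: Wed ✓, 2067: Thu, 2068: Fri, 2069: Sun, 2070: Mon, 2071: Tue, 2072: Wed ✓, 2073: Fri, 2074: Sat, 2075: Sun, 2076: Mon
Wednesdays: 2055, 2066, 2072.

3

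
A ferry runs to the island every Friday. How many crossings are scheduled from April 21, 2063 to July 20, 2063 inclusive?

13 Fridays

April 21, 2063 is a Saturday.
From April 21, 2063 to July 20, 2063 is 91 days inclusive.
91 = 7 × 13, so the span is exactly 13 full weeks.
Each full week contributes one Friday: 13 so far.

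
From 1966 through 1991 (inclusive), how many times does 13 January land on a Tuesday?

4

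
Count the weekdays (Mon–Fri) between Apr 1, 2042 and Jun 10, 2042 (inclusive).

51 weekdays

Apr 1, 2042 is a Tuesday.
That's 71 days from start to end, counting both.
71 = 7 × 10 + 1, so there are 10 full weeks plus 1 extra day.
Each full week contributes 5 weekdays (Mon–Fri): 10 × 5 = 50.
The 1 extra day is Tue — 1 of them qualifies.
Total: 50 + 1 = 51.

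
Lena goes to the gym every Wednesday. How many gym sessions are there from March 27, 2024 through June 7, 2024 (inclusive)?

March 27, 2024 is a Wednesday.
The range spans 73 days (inclusive of both endpoints).
73 = 7 × 10 + 3, so there are 10 full weeks plus 3 extra days.
Each full week contributes one Wednesday: 10 so far.
The 3 extra days are Wednesday, Thursday, Friday — 1 of them qualifies.
Total: 10 + 1 = 11.

11 Wednesdays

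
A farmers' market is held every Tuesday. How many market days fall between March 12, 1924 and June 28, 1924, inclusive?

March 12, 1924 is a Wednesday.
The range spans 109 days (inclusive of both endpoints).
109 = 7 × 15 + 4, so there are 15 full weeks plus 4 extra days.
Each full week contributes one Tuesday: 15 so far.
The 4 extra days are Wednesday, Thursday, Friday, Saturday — none qualify.
Total: 15 + 0 = 15.

15 Tuesdays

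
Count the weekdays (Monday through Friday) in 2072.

261 weekdays

Jan 1, 2072 is a Friday.
From Jan 1, 2072 to Dec 31, 2072 is 366 days inclusive.
366 = 7 × 52 + 2, so there are 52 full weeks plus 2 extra days.
Each full week contributes 5 weekdays (Mon–Fri): 52 × 5 = 260.
The 2 extra days are Fri, Sat — 1 of them qualifies.
Total: 260 + 1 = 261.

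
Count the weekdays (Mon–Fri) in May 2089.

22 weekdays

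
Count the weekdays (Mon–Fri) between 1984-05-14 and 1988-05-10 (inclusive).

1042 weekdays

1984-05-14 is a Monday.
The range spans 1458 days (inclusive of both endpoints).
1458 = 7 × 208 + 2, so there are 208 full weeks plus 2 extra days.
Each full week contributes 5 weekdays (Mon–Fri): 208 × 5 = 1040.
The 2 extra days are Monday, Tuesday — 2 of them qualify.
Total: 1040 + 2 = 1042.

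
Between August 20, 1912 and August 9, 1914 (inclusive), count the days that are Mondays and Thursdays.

August 20, 1912 is a Tuesday.
The range spans 720 days (inclusive of both endpoints).
720 = 7 × 102 + 6, so there are 102 full weeks plus 6 extra days.
Each full week contributes 2 days from the set (Mon, Thu): 102 × 2 = 204.
The 6 extra days are Tue, Wed, Thu, Fri, Sat, Sun — 1 of them qualifies.
Total: 204 + 1 = 205.

205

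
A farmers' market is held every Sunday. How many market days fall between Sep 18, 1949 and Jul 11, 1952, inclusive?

147 Sundays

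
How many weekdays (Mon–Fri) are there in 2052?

Jan 1, 2052 is a Monday.
That's 366 days from start to end, counting both.
366 = 7 × 52 + 2, so there are 52 full weeks plus 2 extra days.
Each full week contributes 5 weekdays (Mon–Fri): 52 × 5 = 260.
The 2 extra days are Monday, Tuesday — 2 of them qualify.
Total: 260 + 2 = 262.

262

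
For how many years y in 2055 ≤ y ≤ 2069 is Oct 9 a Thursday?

2

Day of week of October 9 in each year:
2055: Sat, 2056: Mon, 2057: Tue, 2058: Wed, 2059: Thu ✓, 2060: Sat, 2061: Sun, 2062: Mon, 2063: Tue, 2064: Thu ✓, 2065: Fri, 2066: Sat, 2067: Sun, 2068: Tue, 2069: Wed
Thursdays: 2059, 2064.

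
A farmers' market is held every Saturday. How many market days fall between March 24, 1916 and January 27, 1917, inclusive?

March 24, 1916 is a Friday.
The range spans 310 days (inclusive of both endpoints).
310 = 7 × 44 + 2, so there are 44 full weeks plus 2 extra days.
Each full week contributes one Saturday: 44 so far.
The 2 extra days are Friday, Saturday — 1 of them qualifies.
Total: 44 + 1 = 45.

45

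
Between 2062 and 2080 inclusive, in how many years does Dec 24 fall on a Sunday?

Day of week of December 24 in each year:
2062: Sun ✓, 2063: Mon, 2064: Wed, 2065: Thu, 2066: Fri, 2067: Sat, 2068: Mon, 2069: Tue, 2070: Wed, 2071: Thu, 2072: Sat, 2073: Sun ✓, 2074: Mon, 2075: Tue, 2076: Thu, 2077: Fri, 2078: Sat, 2079: Sun ✓, 2080: Tue
Sundays: 2062, 2073, 2079.

3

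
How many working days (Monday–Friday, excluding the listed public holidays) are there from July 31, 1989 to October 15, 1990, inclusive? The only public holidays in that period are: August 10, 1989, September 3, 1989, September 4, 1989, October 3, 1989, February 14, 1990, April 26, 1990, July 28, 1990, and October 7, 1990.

311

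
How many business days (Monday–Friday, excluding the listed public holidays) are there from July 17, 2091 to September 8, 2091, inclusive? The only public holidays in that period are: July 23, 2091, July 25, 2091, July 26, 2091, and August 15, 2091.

July 17, 2091 is a Tuesday.
The range spans 54 days (inclusive of both endpoints).
54 = 7 × 7 + 5, so there are 7 full weeks plus 5 extra days.
Each full week contributes 5 weekdays (Mon–Fri): 7 × 5 = 35.
The 5 extra days are Tue, Wed, Thu, Fri, Sat — 4 of them qualify.
Total: 35 + 4 = 39.
Holidays: July 23, 2091 (Mon); July 25, 2091 (Wed); July 26, 2091 (Thu); August 15, 2091 (Wed).
All 4 holidays fall on weekdays, so subtract 4.
Business days: 39 − 4 = 35.

35 business days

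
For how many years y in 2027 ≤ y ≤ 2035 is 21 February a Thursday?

Day of week of February 21 in each year:
2027: Sun, 2028: Mon, 2029: Wed, 2030: Thu ✓, 2031: Fri, 2032: Sat, 2033: Mon, 2034: Tue, 2035: Wed
Thursdays: 2030.

1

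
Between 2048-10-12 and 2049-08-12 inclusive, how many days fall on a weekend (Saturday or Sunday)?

86

2048-10-12 is a Monday.
From 2048-10-12 to 2049-08-12 is 305 days inclusive.
305 = 7 × 43 + 4, so there are 43 full weeks plus 4 extra days.
Each full week contributes 2 weekend days (Sat, Sun): 43 × 2 = 86.
The 4 extra days are Mon, Tue, Wed, Thu — none qualify.
Total: 86 + 0 = 86.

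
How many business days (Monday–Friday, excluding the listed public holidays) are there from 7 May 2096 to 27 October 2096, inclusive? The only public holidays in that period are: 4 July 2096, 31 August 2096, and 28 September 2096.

122 business days

7 May 2096 is a Monday.
From 7 May 2096 to 27 October 2096 is 174 days inclusive.
174 = 7 × 24 + 6, so there are 24 full weeks plus 6 extra days.
Each full week contributes 5 weekdays (Mon–Fri): 24 × 5 = 120.
The 6 extra days are Monday, Tuesday, Wednesday, Thursday, Friday, Saturday — 5 of them qualify.
Total: 120 + 5 = 125.
Holidays: 4 July 2096 (Wed); 31 August 2096 (Fri); 28 September 2096 (Fri).
All 3 holidays fall on weekdays, so subtract 3.
Business days: 125 − 3 = 122.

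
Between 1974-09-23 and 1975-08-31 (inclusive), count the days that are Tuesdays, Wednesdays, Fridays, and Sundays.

196

1974-09-23 is a Monday.
That's 343 days from start to end, counting both.
343 = 7 × 49, so the span is exactly 49 full weeks.
Each full week contributes 4 days from the set (Tue, Wed, Fri, Sun): 49 × 4 = 196.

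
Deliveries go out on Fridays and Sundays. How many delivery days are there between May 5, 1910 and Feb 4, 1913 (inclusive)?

288

May 5, 1910 is a Thursday.
That's 1007 days from start to end, counting both.
1007 = 7 × 143 + 6, so there are 143 full weeks plus 6 extra days.
Each full week contributes 2 days from the set (Fri, Sun): 143 × 2 = 286.
The 6 extra days are Thursday, Friday, Saturday, Sunday, Monday, Tuesday — 2 of them qualify.
Total: 286 + 2 = 288.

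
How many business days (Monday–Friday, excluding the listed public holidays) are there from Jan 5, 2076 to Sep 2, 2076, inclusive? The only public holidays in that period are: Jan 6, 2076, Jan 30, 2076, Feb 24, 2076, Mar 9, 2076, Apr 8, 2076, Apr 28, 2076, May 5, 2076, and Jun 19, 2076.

165 business days

Jan 5, 2076 is a Sunday.
The range spans 242 days (inclusive of both endpoints).
242 = 7 × 34 + 4, so there are 34 full weeks plus 4 extra days.
Each full week contributes 5 weekdays (Mon–Fri): 34 × 5 = 170.
The 4 extra days are Sunday, Monday, Tuesday, Wednesday — 3 of them qualify.
Total: 170 + 3 = 173.
Holidays: Jan 6, 2076 (Mon); Jan 30, 2076 (Thu); Feb 24, 2076 (Mon); Mar 9, 2076 (Mon); Apr 8, 2076 (Wed); Apr 28, 2076 (Tue); May 5, 2076 (Tue); Jun 19, 2076 (Fri).
All 8 holidays fall on weekdays, so subtract 8.
Business days: 173 − 8 = 165.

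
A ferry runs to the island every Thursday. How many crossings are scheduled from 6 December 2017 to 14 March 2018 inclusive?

6 December 2017 is a Wednesday.
That's 99 days from start to end, counting both.
99 = 7 × 14 + 1, so there are 14 full weeks plus 1 extra day.
Each full week contributes one Thursday: 14 so far.
The 1 extra day is Wed — none qualify.
Total: 14 + 0 = 14.

14 Thursdays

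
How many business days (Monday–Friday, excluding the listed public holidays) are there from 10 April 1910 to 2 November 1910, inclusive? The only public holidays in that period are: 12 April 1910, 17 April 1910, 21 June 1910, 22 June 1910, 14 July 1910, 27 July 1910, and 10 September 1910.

143

10 April 1910 is a Sunday.
The range spans 207 days (inclusive of both endpoints).
207 = 7 × 29 + 4, so there are 29 full weeks plus 4 extra days.
Each full week contributes 5 weekdays (Mon–Fri): 29 × 5 = 145.
The 4 extra days are Sun, Mon, Tue, Wed — 3 of them qualify.
Total: 145 + 3 = 148.
Holidays: 12 April 1910 (Tue); 17 April 1910 (Sun); 21 June 1910 (Tue); 22 June 1910 (Wed); 14 July 1910 (Thu); 27 July 1910 (Wed); 10 September 1910 (Sat).
5 of the 7 holidays fall on weekdays; the rest are weekends and were already excluded.
Business days: 148 − 5 = 143.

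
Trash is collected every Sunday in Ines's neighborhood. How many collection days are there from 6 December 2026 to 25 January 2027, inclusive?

6 December 2026 is a Sunday.
From 6 December 2026 to 25 January 2027 is 51 days inclusive.
51 = 7 × 7 + 2, so there are 7 full weeks plus 2 extra days.
Each full week contributes one Sunday: 7 so far.
The 2 extra days are Sun, Mon — 1 of them qualifies.
Total: 7 + 1 = 8.

8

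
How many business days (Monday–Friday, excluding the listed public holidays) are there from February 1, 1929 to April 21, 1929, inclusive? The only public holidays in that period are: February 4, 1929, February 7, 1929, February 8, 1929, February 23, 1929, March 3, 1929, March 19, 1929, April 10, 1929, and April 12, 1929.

50

February 1, 1929 is a Friday.
That's 80 days from start to end, counting both.
80 = 7 × 11 + 3, so there are 11 full weeks plus 3 extra days.
Each full week contributes 5 weekdays (Mon–Fri): 11 × 5 = 55.
The 3 extra days are Friday, Saturday, Sunday — 1 of them qualifies.
Total: 55 + 1 = 56.
Holidays: February 4, 1929 (Mon); February 7, 1929 (Thu); February 8, 1929 (Fri); February 23, 1929 (Sat); March 3, 1929 (Sun); March 19, 1929 (Tue); April 10, 1929 (Wed); April 12, 1929 (Fri).
6 of the 8 holidays fall on weekdays; the rest are weekends and were already excluded.
Business days: 56 − 6 = 50.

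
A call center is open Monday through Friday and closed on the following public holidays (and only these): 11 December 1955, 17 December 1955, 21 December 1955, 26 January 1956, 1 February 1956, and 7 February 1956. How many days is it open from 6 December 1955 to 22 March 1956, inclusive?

6 December 1955 is a Tuesday.
From 6 December 1955 to 22 March 1956 is 108 days inclusive.
108 = 7 × 15 + 3, so there are 15 full weeks plus 3 extra days.
Each full week contributes 5 weekdays (Mon–Fri): 15 × 5 = 75.
The 3 extra days are Tuesday, Wednesday, Thursday — 3 of them qualify.
Total: 75 + 3 = 78.
Holidays: 11 December 1955 (Sun); 17 December 1955 (Sat); 21 December 1955 (Wed); 26 January 1956 (Thu); 1 February 1956 (Wed); 7 February 1956 (Tue).
4 of the 6 holidays fall on weekdays; the rest are weekends and were already excluded.
Business days: 78 − 4 = 74.

74 working days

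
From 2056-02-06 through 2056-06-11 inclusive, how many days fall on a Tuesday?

18

2056-02-06 is a Sunday.
From 2056-02-06 to 2056-06-11 is 127 days inclusive.
127 = 7 × 18 + 1, so there are 18 full weeks plus 1 extra day.
Each full week contributes one Tuesday: 18 so far.
The 1 extra day is Sunday — none qualify.
Total: 18 + 0 = 18.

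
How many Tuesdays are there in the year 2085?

52

Jan 1, 2085 is a Monday.
The range spans 365 days (inclusive of both endpoints).
365 = 7 × 52 + 1, so there are 52 full weeks plus 1 extra day.
Each full week contributes one Tuesday: 52 so far.
The 1 extra day is Monday — none qualify.
Total: 52 + 0 = 52.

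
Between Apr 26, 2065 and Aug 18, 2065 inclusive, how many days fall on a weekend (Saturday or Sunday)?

Apr 26, 2065 is a Sunday.
The range spans 115 days (inclusive of both endpoints).
115 = 7 × 16 + 3, so there are 16 full weeks plus 3 extra days.
Each full week contributes 2 weekend days (Sat, Sun): 16 × 2 = 32.
The 3 extra days are Sunday, Monday, Tuesday — 1 of them qualifies.
Total: 32 + 1 = 33.

33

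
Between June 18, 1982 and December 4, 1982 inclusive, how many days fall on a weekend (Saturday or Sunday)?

49

June 18, 1982 is a Friday.
The range spans 170 days (inclusive of both endpoints).
170 = 7 × 24 + 2, so there are 24 full weeks plus 2 extra days.
Each full week contributes 2 weekend days (Sat, Sun): 24 × 2 = 48.
The 2 extra days are Fri, Sat — 1 of them qualifies.
Total: 48 + 1 = 49.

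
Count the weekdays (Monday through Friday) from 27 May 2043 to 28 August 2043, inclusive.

68

27 May 2043 is a Wednesday.
From 27 May 2043 to 28 August 2043 is 94 days inclusive.
94 = 7 × 13 + 3, so there are 13 full weeks plus 3 extra days.
Each full week contributes 5 weekdays (Mon–Fri): 13 × 5 = 65.
The 3 extra days are Wednesday, Thursday, Friday — 3 of them qualify.
Total: 65 + 3 = 68.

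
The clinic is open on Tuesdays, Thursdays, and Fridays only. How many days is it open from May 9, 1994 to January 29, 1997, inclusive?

427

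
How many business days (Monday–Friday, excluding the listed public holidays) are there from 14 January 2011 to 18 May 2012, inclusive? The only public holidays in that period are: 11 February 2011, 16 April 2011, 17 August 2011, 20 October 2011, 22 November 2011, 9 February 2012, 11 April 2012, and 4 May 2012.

344

14 January 2011 is a Friday.
That's 491 days from start to end, counting both.
491 = 7 × 70 + 1, so there are 70 full weeks plus 1 extra day.
Each full week contributes 5 weekdays (Mon–Fri): 70 × 5 = 350.
The 1 extra day is Fri — 1 of them qualifies.
Total: 350 + 1 = 351.
Holidays: 11 February 2011 (Fri); 16 April 2011 (Sat); 17 August 2011 (Wed); 20 October 2011 (Thu); 22 November 2011 (Tue); 9 February 2012 (Thu); 11 April 2012 (Wed); 4 May 2012 (Fri).
7 of the 8 holidays fall on weekdays; the rest are weekends and were already excluded.
Business days: 351 − 7 = 344.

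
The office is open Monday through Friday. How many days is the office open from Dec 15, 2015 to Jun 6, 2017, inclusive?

Dec 15, 2015 is a Tuesday.
From Dec 15, 2015 to Jun 6, 2017 is 540 days inclusive.
540 = 7 × 77 + 1, so there are 77 full weeks plus 1 extra day.
Each full week contributes 5 weekdays (Mon–Fri): 77 × 5 = 385.
The 1 extra day is Tuesday — 1 of them qualifies.
Total: 385 + 1 = 386.

386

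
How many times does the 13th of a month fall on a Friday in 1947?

1

The 13th falls on a Friday when the month's 13th has weekday Fri.
Jan 13 is Mon; Feb 13 is Thu; Mar 13 is Thu; Apr 13 is Sun; May 13 is Tue; Jun 13 is Fri ✓; Jul 13 is Sun; Aug 13 is Wed; Sep 13 is Sat; Oct 13 is Mon; Nov 13 is Thu; Dec 13 is Sat.
Friday the 13ths: Jun.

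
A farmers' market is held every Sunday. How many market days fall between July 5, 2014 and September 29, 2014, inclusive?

13

July 5, 2014 is a Saturday.
From July 5, 2014 to September 29, 2014 is 87 days inclusive.
87 = 7 × 12 + 3, so there are 12 full weeks plus 3 extra days.
Each full week contributes one Sunday: 12 so far.
The 3 extra days are Saturday, Sunday, Monday — 1 of them qualifies.
Total: 12 + 1 = 13.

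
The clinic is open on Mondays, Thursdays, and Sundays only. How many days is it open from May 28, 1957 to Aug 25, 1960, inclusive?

508

May 28, 1957 is a Tuesday.
From May 28, 1957 to Aug 25, 1960 is 1186 days inclusive.
1186 = 7 × 169 + 3, so there are 169 full weeks plus 3 extra days.
Each full week contributes 3 days from the set (Mon, Thu, Sun): 169 × 3 = 507.
The 3 extra days are Tuesday, Wednesday, Thursday — 1 of them qualifies.
Total: 507 + 1 = 508.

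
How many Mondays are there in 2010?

2010-01-01 is a Friday.
That's 365 days from start to end, counting both.
365 = 7 × 52 + 1, so there are 52 full weeks plus 1 extra day.
Each full week contributes one Monday: 52 so far.
The 1 extra day is Friday — none qualify.
Total: 52 + 0 = 52.

52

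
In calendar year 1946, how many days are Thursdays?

Jan 1, 1946 is a Tuesday.
The range spans 365 days (inclusive of both endpoints).
365 = 7 × 52 + 1, so there are 52 full weeks plus 1 extra day.
Each full week contributes one Thursday: 52 so far.
The 1 extra day is Tuesday — none qualify.
Total: 52 + 0 = 52.

52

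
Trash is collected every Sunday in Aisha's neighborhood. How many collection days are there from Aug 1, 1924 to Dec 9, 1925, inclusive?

71 Sundays

Aug 1, 1924 is a Friday.
The range spans 496 days (inclusive of both endpoints).
496 = 7 × 70 + 6, so there are 70 full weeks plus 6 extra days.
Each full week contributes one Sunday: 70 so far.
The 6 extra days are Fri, Sat, Sun, Mon, Tue, Wed — 1 of them qualifies.
Total: 70 + 1 = 71.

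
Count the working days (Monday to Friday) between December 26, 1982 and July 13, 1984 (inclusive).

December 26, 1982 is a Sunday.
The range spans 566 days (inclusive of both endpoints).
566 = 7 × 80 + 6, so there are 80 full weeks plus 6 extra days.
Each full week contributes 5 weekdays (Mon–Fri): 80 × 5 = 400.
The 6 extra days are Sun, Mon, Tue, Wed, Thu, Fri — 5 of them qualify.
Total: 400 + 5 = 405.

405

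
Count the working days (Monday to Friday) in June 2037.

22 weekdays

Jun 1, 2037 is a Monday.
The range spans 30 days (inclusive of both endpoints).
30 = 7 × 4 + 2, so there are 4 full weeks plus 2 extra days.
Each full week contributes 5 weekdays (Mon–Fri): 4 × 5 = 20.
The 2 extra days are Mon, Tue — 2 of them qualify.
Total: 20 + 2 = 22.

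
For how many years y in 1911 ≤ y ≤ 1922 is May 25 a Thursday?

Day of week of May 25 in each year:
1911: Thu ✓, 1912: Sat, 1913: Sun, 1914: Mon, 1915: Tue, 1916: Thu ✓, 1917: Fri, 1918: Sat, 1919: Sun, 1920: Tue, 1921: Wed, 1922: Thu ✓
Thursdays: 1911, 1916, 1922.

3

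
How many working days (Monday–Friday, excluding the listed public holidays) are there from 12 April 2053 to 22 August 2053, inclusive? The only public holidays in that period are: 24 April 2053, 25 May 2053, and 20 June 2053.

93 working days

12 April 2053 is a Saturday.
From 12 April 2053 to 22 August 2053 is 133 days inclusive.
133 = 7 × 19, so the span is exactly 19 full weeks.
Each full week contributes 5 weekdays (Mon–Fri): 19 × 5 = 95.
Total: 95.
Holidays: 24 April 2053 (Thu); 25 May 2053 (Sun); 20 June 2053 (Fri).
2 of the 3 holidays fall on weekdays; the rest are weekends and were already excluded.
Business days: 95 − 2 = 93.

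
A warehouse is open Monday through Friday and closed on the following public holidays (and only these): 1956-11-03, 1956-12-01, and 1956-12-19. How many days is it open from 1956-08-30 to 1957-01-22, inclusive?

103

1956-08-30 is a Thursday.
That's 146 days from start to end, counting both.
146 = 7 × 20 + 6, so there are 20 full weeks plus 6 extra days.
Each full week contributes 5 weekdays (Mon–Fri): 20 × 5 = 100.
The 6 extra days are Thursday, Friday, Saturday, Sunday, Monday, Tuesday — 4 of them qualify.
Total: 100 + 4 = 104.
Holidays: 1956-11-03 (Sat); 1956-12-01 (Sat); 1956-12-19 (Wed).
1 of the 3 holidays fall on weekdays; the rest are weekends and were already excluded.
Business days: 104 − 1 = 103.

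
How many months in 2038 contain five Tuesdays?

4

A month has five Tuesdays exactly when Tuesday falls within its first (length − 28) days.
Jan: 31 days, starts Fri → 5 of Fri, Sat, Sun
Feb: 28 days, starts Mon → 5 of (none)
Mar: 31 days, starts Mon → 5 of Mon, Tue, Wed ✓
Apr: 30 days, starts Thu → 5 of Thu, Fri
May: 31 days, starts Sat → 5 of Sat, Sun, Mon
Jun: 30 days, starts Tue → 5 of Tue, Wed ✓
Jul: 31 days, starts Thu → 5 of Thu, Fri, Sat
Aug: 31 days, starts Sun → 5 of Sun, Mon, Tue ✓
Sep: 30 days, starts Wed → 5 of Wed, Thu
Oct: 31 days, starts Fri → 5 of Fri, Sat, Sun
Nov: 30 days, starts Mon → 5 of Mon, Tue ✓
Dec: 31 days, starts Wed → 5 of Wed, Thu, Fri
Months with five Tuesdays: Mar, Jun, Aug, Nov.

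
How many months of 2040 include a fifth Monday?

5

A month has five Mondays exactly when Monday falls within its first (length − 28) days.
Jan: 31 days, starts Sun → 5 of Sun, Mon, Tue ✓
Feb: 29 days, starts Wed → 5 of Wed
Mar: 31 days, starts Thu → 5 of Thu, Fri, Sat
Apr: 30 days, starts Sun → 5 of Sun, Mon ✓
May: 31 days, starts Tue → 5 of Tue, Wed, Thu
Jun: 30 days, starts Fri → 5 of Fri, Sat
Jul: 31 days, starts Sun → 5 of Sun, Mon, Tue ✓
Aug: 31 days, starts Wed → 5 of Wed, Thu, Fri
Sep: 30 days, starts Sat → 5 of Sat, Sun
Oct: 31 days, starts Mon → 5 of Mon, Tue, Wed ✓
Nov: 30 days, starts Thu → 5 of Thu, Fri
Dec: 31 days, starts Sat → 5 of Sat, Sun, Mon ✓
Months with five Mondays: Jan, Apr, Jul, Oct, Dec.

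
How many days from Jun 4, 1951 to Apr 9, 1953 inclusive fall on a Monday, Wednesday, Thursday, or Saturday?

387

Jun 4, 1951 is a Monday.
From Jun 4, 1951 to Apr 9, 1953 is 676 days inclusive.
676 = 7 × 96 + 4, so there are 96 full weeks plus 4 extra days.
Each full week contributes 4 days from the set (Mon, Wed, Thu, Sat): 96 × 4 = 384.
The 4 extra days are Monday, Tuesday, Wednesday, Thursday — 3 of them qualify.
Total: 384 + 3 = 387.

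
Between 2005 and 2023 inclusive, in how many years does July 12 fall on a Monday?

Day of week of July 12 in each year:
2005: Tue, 2006: Wed, 2007: Thu, 2008: Sat, 2009: Sun, 2010: Mon ✓, 2011: Tue, 2012: Thu, 2013: Fri, 2014: Sat, 2015: Sun, 2016: Tue, 2017: Wed, 2018: Thu, 2019: Fri, 2020: Sun, 2021: Mon ✓, 2022: Tue, 2023: Wed
Mondays: 2010, 2021.

2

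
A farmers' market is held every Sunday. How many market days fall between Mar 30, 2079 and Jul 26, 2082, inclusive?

Mar 30, 2079 is a Thursday.
The range spans 1215 days (inclusive of both endpoints).
1215 = 7 × 173 + 4, so there are 173 full weeks plus 4 extra days.
Each full week contributes one Sunday: 173 so far.
The 4 extra days are Thu, Fri, Sat, Sun — 1 of them qualifies.
Total: 173 + 1 = 174.

174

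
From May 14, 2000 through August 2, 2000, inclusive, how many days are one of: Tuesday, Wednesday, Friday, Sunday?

May 14, 2000 is a Sunday.
The range spans 81 days (inclusive of both endpoints).
81 = 7 × 11 + 4, so there are 11 full weeks plus 4 extra days.
Each full week contributes 4 days from the set (Tue, Wed, Fri, Sun): 11 × 4 = 44.
The 4 extra days are Sunday, Monday, Tuesday, Wednesday — 3 of them qualify.
Total: 44 + 3 = 47.

47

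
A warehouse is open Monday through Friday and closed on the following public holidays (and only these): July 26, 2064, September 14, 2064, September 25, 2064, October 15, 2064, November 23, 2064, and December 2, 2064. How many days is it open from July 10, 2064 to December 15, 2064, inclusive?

110

July 10, 2064 is a Thursday.
The range spans 159 days (inclusive of both endpoints).
159 = 7 × 22 + 5, so there are 22 full weeks plus 5 extra days.
Each full week contributes 5 weekdays (Mon–Fri): 22 × 5 = 110.
The 5 extra days are Thursday, Friday, Saturday, Sunday, Monday — 3 of them qualify.
Total: 110 + 3 = 113.
Holidays: July 26, 2064 (Sat); September 14, 2064 (Sun); September 25, 2064 (Thu); October 15, 2064 (Wed); November 23, 2064 (Sun); December 2, 2064 (Tue).
3 of the 6 holidays fall on weekdays; the rest are weekends and were already excluded.
Business days: 113 − 3 = 110.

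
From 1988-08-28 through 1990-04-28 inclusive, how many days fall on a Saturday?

1988-08-28 is a Sunday.
The range spans 609 days (inclusive of both endpoints).
609 = 7 × 87, so the span is exactly 87 full weeks.
Each full week contributes one Saturday: 87 so far.

87 Saturdays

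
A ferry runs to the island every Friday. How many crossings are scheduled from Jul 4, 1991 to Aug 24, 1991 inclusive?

Jul 4, 1991 is a Thursday.
From Jul 4, 1991 to Aug 24, 1991 is 52 days inclusive.
52 = 7 × 7 + 3, so there are 7 full weeks plus 3 extra days.
Each full week contributes one Friday: 7 so far.
The 3 extra days are Thu, Fri, Sat — 1 of them qualifies.
Total: 7 + 1 = 8.

8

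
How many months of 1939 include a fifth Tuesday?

A month has five Tuesdays exactly when Tuesday falls within its first (length − 28) days.
Jan: 31 days, starts Sun → 5 of Sun, Mon, Tue ✓
Feb: 28 days, starts Wed → 5 of (none)
Mar: 31 days, starts Wed → 5 of Wed, Thu, Fri
Apr: 30 days, starts Sat → 5 of Sat, Sun
May: 31 days, starts Mon → 5 of Mon, Tue, Wed ✓
Jun: 30 days, starts Thu → 5 of Thu, Fri
Jul: 31 days, starts Sat → 5 of Sat, Sun, Mon
Aug: 31 days, starts Tue → 5 of Tue, Wed, Thu ✓
Sep: 30 days, starts Fri → 5 of Fri, Sat
Oct: 31 days, starts Sun → 5 of Sun, Mon, Tue ✓
Nov: 30 days, starts Wed → 5 of Wed, Thu
Dec: 31 days, starts Fri → 5 of Fri, Sat, Sun
Months with five Tuesdays: Jan, May, Aug, Oct.

4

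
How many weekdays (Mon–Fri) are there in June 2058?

Jun 1, 2058 is a Saturday.
From Jun 1, 2058 to Jun 30, 2058 is 30 days inclusive.
30 = 7 × 4 + 2, so there are 4 full weeks plus 2 extra days.
Each full week contributes 5 weekdays (Mon–Fri): 4 × 5 = 20.
The 2 extra days are Saturday, Sunday — none qualify.
Total: 20 + 0 = 20.

20 weekdays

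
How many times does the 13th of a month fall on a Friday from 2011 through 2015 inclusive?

Friday-the-13ths by year:
2011: May
2012: Jan, Apr, Jul
2013: Sep, Dec
2014: Jun
2015: Feb, Mar, Nov

10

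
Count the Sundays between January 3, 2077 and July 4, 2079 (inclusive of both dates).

131

January 3, 2077 is a Sunday.
The range spans 913 days (inclusive of both endpoints).
913 = 7 × 130 + 3, so there are 130 full weeks plus 3 extra days.
Each full week contributes one Sunday: 130 so far.
The 3 extra days are Sun, Mon, Tue — 1 of them qualifies.
Total: 130 + 1 = 131.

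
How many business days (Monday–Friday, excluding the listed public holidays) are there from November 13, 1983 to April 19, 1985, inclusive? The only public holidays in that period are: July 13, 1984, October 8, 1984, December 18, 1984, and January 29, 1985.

371 business days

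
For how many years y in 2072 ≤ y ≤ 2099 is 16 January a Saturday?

Day of week of January 16 in each year:
2072: Sat ✓, 2073: Mon, 2074: Tue, 2075: Wed, 2076: Thu, 2077: Sat ✓, 2078: Sun, 2079: Mon, 2080: Tue, 2081: Thu, 2082: Fri, 2083: Sat ✓, 2084: Sun, 2085: Tue, 2086: Wed, 2087: Thu, 2088: Fri, 2089: Sun, 2090: Mon, 2091: Tue, 2092: Wed, 2093: Fri, 2094: Sat ✓, 2095: Sun, 2096: Mon, 2097: Wed, 2098: Thu, 2099: Fri
Saturdays: 2072, 2077, 2083, 2094.

4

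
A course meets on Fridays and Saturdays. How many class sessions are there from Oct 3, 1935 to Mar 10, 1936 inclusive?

Oct 3, 1935 is a Thursday.
The range spans 160 days (inclusive of both endpoints).
160 = 7 × 22 + 6, so there are 22 full weeks plus 6 extra days.
Each full week contributes 2 days from the set (Fri, Sat): 22 × 2 = 44.
The 6 extra days are Thursday, Friday, Saturday, Sunday, Monday, Tuesday — 2 of them qualify.
Total: 44 + 2 = 46.

46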